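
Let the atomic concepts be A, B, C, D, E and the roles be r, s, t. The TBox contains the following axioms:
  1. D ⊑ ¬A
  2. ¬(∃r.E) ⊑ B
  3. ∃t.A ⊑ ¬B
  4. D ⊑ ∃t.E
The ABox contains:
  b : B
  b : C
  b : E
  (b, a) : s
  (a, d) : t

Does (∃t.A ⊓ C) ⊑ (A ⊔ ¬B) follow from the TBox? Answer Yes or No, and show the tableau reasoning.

Yes

1. (∃t.A ⊓ C) ⊑ (A ⊔ ¬B)  ⇔  ((∃t.A ⊓ C) ⊓ (¬A ⊓ B)) unsat w.r.t. T
   all branches close; clash {B, ¬B} at x₀
2. Hence (∃t.A ⊓ C) ⊑ (A ⊔ ¬B): entailed.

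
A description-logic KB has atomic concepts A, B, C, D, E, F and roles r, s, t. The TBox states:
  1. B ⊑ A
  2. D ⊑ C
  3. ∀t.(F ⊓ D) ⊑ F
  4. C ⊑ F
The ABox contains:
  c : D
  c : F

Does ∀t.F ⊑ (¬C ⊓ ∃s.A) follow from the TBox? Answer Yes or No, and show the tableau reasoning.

1. ∀t.F ⊑ (¬C ⊓ ∃s.A)  ⇔  (∀t.F ⊓ (C ⊔ ∀s.¬A)) unsat w.r.t. T
   open: L(x₀) ⊇ {¬B, ¬C, ¬D, ∀s.¬A, ∀t.F, …} (+ ∃-successors)
2. Hence ∀t.F ⊑ (¬C ⊓ ∃s.A): not entailed.

No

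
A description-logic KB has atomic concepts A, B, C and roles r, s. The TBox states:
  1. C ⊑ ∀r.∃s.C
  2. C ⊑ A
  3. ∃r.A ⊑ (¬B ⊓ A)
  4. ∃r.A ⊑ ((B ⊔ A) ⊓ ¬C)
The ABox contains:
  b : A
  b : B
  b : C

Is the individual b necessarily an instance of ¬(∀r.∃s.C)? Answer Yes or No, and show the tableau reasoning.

No

1. b : ¬(∀r.∃s.C)?  L(b) = {A, B, C} ∪ {∀r.∃s.C}
   open: L(b) ⊇ {A, B, C, ∀r.¬A, ∀r.∃s.C} — b ∉ ¬(∀r.∃s.C) possible
2. Hence b : ¬(∀r.∃s.C): not entailed.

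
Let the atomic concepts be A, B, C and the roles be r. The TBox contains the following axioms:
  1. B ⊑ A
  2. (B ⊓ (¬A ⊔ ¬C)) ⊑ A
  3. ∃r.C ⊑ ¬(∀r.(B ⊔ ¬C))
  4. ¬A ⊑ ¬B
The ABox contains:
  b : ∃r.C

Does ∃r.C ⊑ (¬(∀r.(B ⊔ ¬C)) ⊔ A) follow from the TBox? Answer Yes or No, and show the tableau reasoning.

Yes

1. ∃r.C ⊑ (¬(∀r.(B ⊔ ¬C)) ⊔ A)  ⇔  (∃r.C ⊓ (∀r.(B ⊔ ¬C) ⊓ ¬A)) unsat w.r.t. T
   all branches close; clash {A, ¬A} at x₀
2. Hence ∃r.C ⊑ (¬(∀r.(B ⊔ ¬C)) ⊔ A): entailed.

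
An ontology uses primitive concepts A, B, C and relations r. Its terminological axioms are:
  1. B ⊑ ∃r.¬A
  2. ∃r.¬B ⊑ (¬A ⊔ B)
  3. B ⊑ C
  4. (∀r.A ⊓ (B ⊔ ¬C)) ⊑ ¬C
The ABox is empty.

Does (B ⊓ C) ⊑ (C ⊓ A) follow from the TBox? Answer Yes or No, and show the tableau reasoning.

1. (B ⊓ C) ⊑ (C ⊓ A)  ⇔  ((B ⊓ C) ⊓ (¬C ⊔ ¬A)) unsat w.r.t. T
   apply at x₀: B⊑∃r.¬A
   open: L(x₀) ⊇ {B, C, ¬A, ∀r.B, ∃r.¬A} (+ ∃-successors)
2. Hence (B ⊓ C) ⊑ (C ⊓ A): not entailed.

No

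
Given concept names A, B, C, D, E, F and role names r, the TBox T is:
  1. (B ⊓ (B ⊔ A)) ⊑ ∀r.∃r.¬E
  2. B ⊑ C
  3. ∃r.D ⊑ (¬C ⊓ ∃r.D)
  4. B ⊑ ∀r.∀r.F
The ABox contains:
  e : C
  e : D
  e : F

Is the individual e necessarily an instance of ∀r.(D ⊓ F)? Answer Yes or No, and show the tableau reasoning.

1. e : ∀r.(D ⊓ F)?  L(e) = {C, D, F} ∪ {∃r.(¬D ⊔ ¬F)}
   open: L(e) ⊇ {C, D, F, ¬B, ∀r.¬D, …} (+ ∃-successors) — e ∉ ∀r.(D ⊓ F) possible
2. Hence e : ∀r.(D ⊓ F): not entailed.

No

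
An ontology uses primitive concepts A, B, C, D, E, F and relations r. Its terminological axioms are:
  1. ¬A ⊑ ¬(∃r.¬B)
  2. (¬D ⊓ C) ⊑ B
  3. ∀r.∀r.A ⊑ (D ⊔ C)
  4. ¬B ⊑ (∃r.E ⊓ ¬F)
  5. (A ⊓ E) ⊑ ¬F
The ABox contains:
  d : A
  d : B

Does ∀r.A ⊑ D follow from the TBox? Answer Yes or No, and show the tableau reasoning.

1. ∀r.A ⊑ D  ⇔  (∀r.A ⊓ ¬D) unsat w.r.t. T
   open: L(x₀) ⊇ {A, B, ¬C, ¬D, ¬E, …} (+ ∃-successors)
2. Hence ∀r.A ⊑ D: not entailed.

No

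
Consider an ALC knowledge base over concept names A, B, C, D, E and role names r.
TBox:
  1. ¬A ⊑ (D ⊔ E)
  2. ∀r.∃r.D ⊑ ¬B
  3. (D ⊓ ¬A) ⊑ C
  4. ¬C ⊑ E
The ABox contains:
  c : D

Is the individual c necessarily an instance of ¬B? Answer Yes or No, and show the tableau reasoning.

No

1. c : ¬B?  L(c) = {D} ∪ {B}
   open: L(c) ⊇ {A, B, C, D, ∃r.∀r.¬D} (+ ∃-successors) — c ∉ ¬B possible
2. Hence c : ¬B: not entailed.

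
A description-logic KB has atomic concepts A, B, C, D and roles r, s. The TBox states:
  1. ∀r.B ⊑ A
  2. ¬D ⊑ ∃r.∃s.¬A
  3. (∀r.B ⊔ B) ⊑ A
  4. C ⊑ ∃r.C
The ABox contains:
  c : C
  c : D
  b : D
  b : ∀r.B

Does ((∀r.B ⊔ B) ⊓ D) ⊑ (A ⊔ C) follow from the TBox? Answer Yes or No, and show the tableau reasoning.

Yes

1. ((∀r.B ⊔ B) ⊓ D) ⊑ (A ⊔ C)  ⇔  (((∀r.B ⊔ B) ⊓ D) ⊓ (¬A ⊓ ¬C)) unsat w.r.t. T
   all branches close; clash {A, ¬A} at x₀
2. Hence ((∀r.B ⊔ B) ⊓ D) ⊑ (A ⊔ C): entailed.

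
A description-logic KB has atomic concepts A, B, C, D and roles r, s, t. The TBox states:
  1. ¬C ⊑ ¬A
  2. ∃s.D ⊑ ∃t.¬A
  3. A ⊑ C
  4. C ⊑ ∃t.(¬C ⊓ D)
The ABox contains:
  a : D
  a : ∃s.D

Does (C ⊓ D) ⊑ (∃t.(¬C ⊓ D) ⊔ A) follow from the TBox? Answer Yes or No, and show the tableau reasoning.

1. (C ⊓ D) ⊑ (∃t.(¬C ⊓ D) ⊔ A)  ⇔  ((C ⊓ D) ⊓ (∀t.(C ⊔ ¬D) ⊓ ¬A)) unsat w.r.t. T
   all branches close; clash {D, ¬D} at an ∃-successor
2. Hence (C ⊓ D) ⊑ (∃t.(¬C ⊓ D) ⊔ A): entailed.

Yes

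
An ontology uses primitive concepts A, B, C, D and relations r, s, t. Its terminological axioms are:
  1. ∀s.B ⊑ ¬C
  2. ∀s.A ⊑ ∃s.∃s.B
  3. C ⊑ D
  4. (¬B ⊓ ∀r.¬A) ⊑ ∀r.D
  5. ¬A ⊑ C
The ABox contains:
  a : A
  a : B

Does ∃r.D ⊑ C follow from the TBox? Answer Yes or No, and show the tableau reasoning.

No

1. ∃r.D ⊑ C  ⇔  (∃r.D ⊓ ¬C) unsat w.r.t. T
   open: L(x₀) ⊇ {A, B, ¬C, ∃r.D, ∃s.¬A} (+ ∃-successors)
2. Hence ∃r.D ⊑ C: not entailed.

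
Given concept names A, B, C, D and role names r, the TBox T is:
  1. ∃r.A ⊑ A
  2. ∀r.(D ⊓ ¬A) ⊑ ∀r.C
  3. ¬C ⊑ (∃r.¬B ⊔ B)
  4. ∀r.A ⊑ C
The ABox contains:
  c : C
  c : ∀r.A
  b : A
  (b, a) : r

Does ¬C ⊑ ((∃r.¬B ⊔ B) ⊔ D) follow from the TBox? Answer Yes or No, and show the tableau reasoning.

Yes

1. ¬C ⊑ ((∃r.¬B ⊔ B) ⊔ D)  ⇔  (¬C ⊓ ((∀r.B ⊓ ¬B) ⊓ ¬D)) unsat w.r.t. T
   all branches close; clash {C, ¬C} at x₀
2. Hence ¬C ⊑ ((∃r.¬B ⊔ B) ⊔ D): entailed.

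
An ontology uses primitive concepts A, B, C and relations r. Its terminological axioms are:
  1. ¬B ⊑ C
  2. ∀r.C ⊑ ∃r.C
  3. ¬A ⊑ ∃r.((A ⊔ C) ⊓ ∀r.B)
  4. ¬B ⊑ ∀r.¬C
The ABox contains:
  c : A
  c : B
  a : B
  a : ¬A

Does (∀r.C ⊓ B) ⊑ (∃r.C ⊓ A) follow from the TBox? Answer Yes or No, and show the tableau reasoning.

No

1. (∀r.C ⊓ B) ⊑ (∃r.C ⊓ A)  ⇔  ((∀r.C ⊓ B) ⊓ (∀r.¬C ⊔ ¬A)) unsat w.r.t. T
   apply at x₀: ∀r.C⊑∃r.C
   open: L(x₀) ⊇ {B, ¬A, ∀r.C, ∃r.((A ⊔ C) ⊓ ∀r.B), ∃r.C} (+ ∃-successors)
2. Hence (∀r.C ⊓ B) ⊑ (∃r.C ⊓ A): not entailed.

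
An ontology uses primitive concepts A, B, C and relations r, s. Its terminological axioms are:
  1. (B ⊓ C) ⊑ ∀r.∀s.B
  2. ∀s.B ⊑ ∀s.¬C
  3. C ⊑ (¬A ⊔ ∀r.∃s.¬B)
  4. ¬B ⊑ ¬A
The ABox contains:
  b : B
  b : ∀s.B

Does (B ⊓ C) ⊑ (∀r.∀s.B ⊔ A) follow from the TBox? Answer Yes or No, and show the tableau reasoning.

Yes

1. (B ⊓ C) ⊑ (∀r.∀s.B ⊔ A)  ⇔  ((B ⊓ C) ⊓ (∃r.∃s.¬B ⊓ ¬A)) unsat w.r.t. T
   all branches close; clash {B, ¬B} at an ∃-successor
2. Hence (B ⊓ C) ⊑ (∀r.∀s.B ⊔ A): entailed.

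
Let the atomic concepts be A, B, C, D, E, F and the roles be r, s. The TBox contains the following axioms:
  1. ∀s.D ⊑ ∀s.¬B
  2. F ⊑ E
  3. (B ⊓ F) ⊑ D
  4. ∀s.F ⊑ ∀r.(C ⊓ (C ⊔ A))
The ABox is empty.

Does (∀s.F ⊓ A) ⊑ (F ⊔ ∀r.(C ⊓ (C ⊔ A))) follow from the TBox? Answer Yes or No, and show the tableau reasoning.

1. (∀s.F ⊓ A) ⊑ (F ⊔ ∀r.(C ⊓ (C ⊔ A)))  ⇔  ((∀s.F ⊓ A) ⊓ (¬F ⊓ ∃r.(¬C ⊔ (¬C ⊓ ¬A)))) unsat w.r.t. T
   all branches close; clash {C, ¬C} at an ∃-successor
2. Hence (∀s.F ⊓ A) ⊑ (F ⊔ ∀r.(C ⊓ (C ⊔ A))): entailed.

Yes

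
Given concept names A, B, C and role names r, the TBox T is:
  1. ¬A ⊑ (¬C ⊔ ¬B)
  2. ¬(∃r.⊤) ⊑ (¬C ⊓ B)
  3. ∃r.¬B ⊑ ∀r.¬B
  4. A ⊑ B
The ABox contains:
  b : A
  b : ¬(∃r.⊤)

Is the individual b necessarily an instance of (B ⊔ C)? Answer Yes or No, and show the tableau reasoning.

1. b : (B ⊔ C)?  L(b) = {A, ¬(∃r.⊤)} ∪ {(¬B ⊓ ¬C)}
   clash {B, ¬B} at b — b ∈ (B ⊔ C)
2. Hence b : (B ⊔ C): entailed.

Yes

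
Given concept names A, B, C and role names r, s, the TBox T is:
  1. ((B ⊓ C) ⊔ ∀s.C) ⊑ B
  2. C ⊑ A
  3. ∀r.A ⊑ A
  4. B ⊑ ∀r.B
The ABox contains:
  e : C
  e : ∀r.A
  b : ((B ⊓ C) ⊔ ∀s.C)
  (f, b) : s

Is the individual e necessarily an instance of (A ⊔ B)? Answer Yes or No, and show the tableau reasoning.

1. e : (A ⊔ B)?  L(e) = {C, ∀r.A} ∪ {(¬A ⊓ ¬B)}
   clash {A, ¬A} at e — e ∈ (A ⊔ B)
2. Hence e : (A ⊔ B): entailed.

Yes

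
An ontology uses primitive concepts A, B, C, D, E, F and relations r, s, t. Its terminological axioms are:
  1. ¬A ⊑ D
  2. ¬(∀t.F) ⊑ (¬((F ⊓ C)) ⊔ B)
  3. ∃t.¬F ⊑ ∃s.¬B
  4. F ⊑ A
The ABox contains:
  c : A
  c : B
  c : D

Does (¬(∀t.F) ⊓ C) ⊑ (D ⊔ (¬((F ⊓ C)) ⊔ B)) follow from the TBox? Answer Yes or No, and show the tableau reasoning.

Yes

1. (¬(∀t.F) ⊓ C) ⊑ (D ⊔ (¬((F ⊓ C)) ⊔ B))  ⇔  ((∃t.¬F ⊓ C) ⊓ (¬D ⊓ ((F ⊓ C) ⊓ ¬B))) unsat w.r.t. T
   all branches close; clash {D, ¬D} at x₀
2. Hence (¬(∀t.F) ⊓ C) ⊑ (D ⊔ (¬((F ⊓ C)) ⊔ B)): entailed.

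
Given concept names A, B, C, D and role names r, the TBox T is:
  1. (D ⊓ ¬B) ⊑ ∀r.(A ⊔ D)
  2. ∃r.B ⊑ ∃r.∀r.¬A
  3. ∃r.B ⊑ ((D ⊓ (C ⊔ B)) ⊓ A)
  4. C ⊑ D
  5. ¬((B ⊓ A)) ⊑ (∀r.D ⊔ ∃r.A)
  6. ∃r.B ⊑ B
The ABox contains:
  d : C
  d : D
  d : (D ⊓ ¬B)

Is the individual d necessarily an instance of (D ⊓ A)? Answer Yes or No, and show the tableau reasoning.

No

1. d : (D ⊓ A)?  L(d) = {C, D, (D ⊓ ¬B)} ∪ {(¬D ⊔ ¬A)}
   apply at d: (D ⊓ ¬B)⊑∀r.(A ⊔ D)
   open: L(d) ⊇ {C, D, ¬A, ¬B, ∀r.(A ⊔ D), …} — d ∉ (D ⊓ A) possible
2. Hence d : (D ⊓ A): not entailed.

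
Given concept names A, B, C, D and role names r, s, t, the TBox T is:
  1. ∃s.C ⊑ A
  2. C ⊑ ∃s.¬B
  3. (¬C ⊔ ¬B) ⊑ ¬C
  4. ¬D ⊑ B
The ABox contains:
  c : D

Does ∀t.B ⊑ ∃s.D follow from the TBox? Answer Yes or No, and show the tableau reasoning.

1. ∀t.B ⊑ ∃s.D  ⇔  (∀t.B ⊓ ∀s.¬D) unsat w.r.t. T
   open: L(x₀) ⊇ {D, ¬C, ∀s.¬C, ∀s.¬D, ∀t.B}
2. Hence ∀t.B ⊑ ∃s.D: not entailed.

No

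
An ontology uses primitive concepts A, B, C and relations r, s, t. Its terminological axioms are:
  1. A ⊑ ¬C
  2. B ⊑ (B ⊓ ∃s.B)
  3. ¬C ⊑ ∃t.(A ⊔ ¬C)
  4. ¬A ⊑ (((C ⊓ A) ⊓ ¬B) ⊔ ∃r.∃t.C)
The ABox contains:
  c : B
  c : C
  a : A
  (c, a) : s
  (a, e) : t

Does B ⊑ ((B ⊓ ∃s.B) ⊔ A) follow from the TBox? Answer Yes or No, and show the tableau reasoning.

1. B ⊑ ((B ⊓ ∃s.B) ⊔ A)  ⇔  (B ⊓ ((¬B ⊔ ∀s.¬B) ⊓ ¬A)) unsat w.r.t. T
   all branches close; clash {B, ¬B} at an ∃-successor
2. Hence B ⊑ ((B ⊓ ∃s.B) ⊔ A): entailed.

Yes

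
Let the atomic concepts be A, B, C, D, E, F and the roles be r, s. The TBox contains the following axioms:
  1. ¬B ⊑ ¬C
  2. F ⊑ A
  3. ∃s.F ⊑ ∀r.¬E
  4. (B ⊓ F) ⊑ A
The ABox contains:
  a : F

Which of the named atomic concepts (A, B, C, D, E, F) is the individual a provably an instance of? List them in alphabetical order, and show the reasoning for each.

1. a : A?  L(a) = {F} ∪ {¬A}
   clash {A, ¬A} at a — a ∈ A
2. a : B?  L(a) = {F} ∪ {¬B}
   apply at a: ¬B⊑¬C; F⊑A
   open: L(a) ⊇ {A, F, ¬B, ¬C, ∀s.¬F} — a ∉ B possible
3. a : C?  L(a) = {F} ∪ {¬C}
   apply at a: F⊑A
   open: L(a) ⊇ {A, F, ¬C, ∀s.¬F} — a ∉ C possible
4. a : D?  L(a) = {F} ∪ {¬D}
   apply at a: F⊑A
   open: L(a) ⊇ {A, B, F, ¬D, ∀s.¬F} — a ∉ D possible
5. a : E?  L(a) = {F} ∪ {¬E}
   apply at a: F⊑A
   open: L(a) ⊇ {A, B, F, ¬E, ∀s.¬F} — a ∉ E possible
6. a : F?  L(a) = {F} ∪ {¬F}
   clash {F, ¬F} at a — a ∈ F
7. Entailed for a: {A, F}

{A, F}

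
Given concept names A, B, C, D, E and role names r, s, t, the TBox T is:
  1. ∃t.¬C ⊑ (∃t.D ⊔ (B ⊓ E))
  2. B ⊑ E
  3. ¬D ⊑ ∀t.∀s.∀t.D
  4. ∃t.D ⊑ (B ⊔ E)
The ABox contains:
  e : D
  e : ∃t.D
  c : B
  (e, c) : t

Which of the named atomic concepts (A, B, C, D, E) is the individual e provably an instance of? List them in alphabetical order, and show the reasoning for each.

1. e : A?  L(e) = {D, ∃t.D} ∪ {¬A}
   apply at e: ∃t.D⊑(B ⊔ E)
   open: L(e) ⊇ {D, E, ¬A, ¬B, ∀t.C, …} (+ ∃-successors) — e ∉ A possible
2. e : B?  L(e) = {D, ∃t.D} ∪ {¬B}
   apply at e: ∃t.D⊑(B ⊔ E)
   open: L(e) ⊇ {D, E, ¬B, ∀t.C, ∃t.D} (+ ∃-successors) — e ∉ B possible
3. e : C?  L(e) = {D, ∃t.D} ∪ {¬C}
   apply at e: ∃t.D⊑(B ⊔ E)
   open: L(e) ⊇ {D, E, ¬B, ¬C, ∀t.C, …} (+ ∃-successors) — e ∉ C possible
4. e : D?  L(e) = {D, ∃t.D} ∪ {¬D}
   clash {D, ¬D} at e — e ∈ D
5. e : E?  L(e) = {D, ∃t.D} ∪ {¬E}
   clash {E, ¬E} at e — e ∈ E
6. Entailed for e: {D, E}

{D, E}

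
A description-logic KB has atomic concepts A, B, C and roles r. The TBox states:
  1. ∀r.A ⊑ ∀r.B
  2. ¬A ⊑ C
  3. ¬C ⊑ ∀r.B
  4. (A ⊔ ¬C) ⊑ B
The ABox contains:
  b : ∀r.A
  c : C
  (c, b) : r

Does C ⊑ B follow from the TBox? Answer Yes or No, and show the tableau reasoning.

1. C ⊑ B  ⇔  (C ⊓ ¬B) unsat w.r.t. T
   open: L(x₀) ⊇ {C, ¬A, ¬B, ∃r.¬A} (+ ∃-successors)
2. Hence C ⊑ B: not entailed.

No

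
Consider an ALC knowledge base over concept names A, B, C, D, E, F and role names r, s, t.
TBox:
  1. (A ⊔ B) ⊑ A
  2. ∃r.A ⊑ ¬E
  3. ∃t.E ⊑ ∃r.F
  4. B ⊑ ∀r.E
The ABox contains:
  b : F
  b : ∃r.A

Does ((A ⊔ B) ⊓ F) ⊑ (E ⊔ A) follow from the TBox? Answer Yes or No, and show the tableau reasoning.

1. ((A ⊔ B) ⊓ F) ⊑ (E ⊔ A)  ⇔  (((A ⊔ B) ⊓ F) ⊓ (¬E ⊓ ¬A)) unsat w.r.t. T
   all branches close; clash {A, ¬A} at x₀
2. Hence ((A ⊔ B) ⊓ F) ⊑ (E ⊔ A): entailed.

Yes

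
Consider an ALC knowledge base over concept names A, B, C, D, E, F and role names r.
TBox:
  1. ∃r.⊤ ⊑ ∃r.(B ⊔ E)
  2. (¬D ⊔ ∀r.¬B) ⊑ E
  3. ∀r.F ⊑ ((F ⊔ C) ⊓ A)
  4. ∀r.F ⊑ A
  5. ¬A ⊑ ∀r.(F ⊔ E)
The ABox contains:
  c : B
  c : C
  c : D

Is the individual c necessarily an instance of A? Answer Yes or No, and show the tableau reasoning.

No

1. c : A?  L(c) = {B, C, D} ∪ {¬A}
   apply at c: ¬A⊑∀r.(F ⊔ E)
   open: L(c) ⊇ {B, C, D, ¬A, ∀r.(F ⊔ E), …} (+ ∃-successors) — c ∉ A possible
2. Hence c : A: not entailed.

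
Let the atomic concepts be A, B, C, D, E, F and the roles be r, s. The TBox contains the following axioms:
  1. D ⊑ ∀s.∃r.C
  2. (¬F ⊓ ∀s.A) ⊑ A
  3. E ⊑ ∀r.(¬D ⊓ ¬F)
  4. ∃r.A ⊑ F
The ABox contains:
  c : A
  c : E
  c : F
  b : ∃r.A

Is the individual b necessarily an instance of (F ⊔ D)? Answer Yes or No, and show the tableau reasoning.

1. b : (F ⊔ D)?  L(b) = {∃r.A} ∪ {(¬F ⊓ ¬D)}
   clash {F, ¬F} at b — b ∈ (F ⊔ D)
2. Hence b : (F ⊔ D): entailed.

Yes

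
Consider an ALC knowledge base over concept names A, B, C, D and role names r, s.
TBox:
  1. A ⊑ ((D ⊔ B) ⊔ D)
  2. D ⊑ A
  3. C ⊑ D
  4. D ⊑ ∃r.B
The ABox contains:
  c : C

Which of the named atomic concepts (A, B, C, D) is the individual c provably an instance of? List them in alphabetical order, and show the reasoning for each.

1. c : A?  L(c) = {C} ∪ {¬A}
   clash {A, ¬A} at c — c ∈ A
2. c : B?  L(c) = {C} ∪ {¬B}
   apply at c: C⊑D
   open: L(c) ⊇ {A, C, D, ¬B, ∃r.B} (+ ∃-successors) — c ∉ B possible
3. c : C?  L(c) = {C} ∪ {¬C}
   clash {C, ¬C} at c — c ∈ C
4. c : D?  L(c) = {C} ∪ {¬D}
   clash {D, ¬D} at c — c ∈ D
5. Entailed for c: {A, C, D}

{A, C, D}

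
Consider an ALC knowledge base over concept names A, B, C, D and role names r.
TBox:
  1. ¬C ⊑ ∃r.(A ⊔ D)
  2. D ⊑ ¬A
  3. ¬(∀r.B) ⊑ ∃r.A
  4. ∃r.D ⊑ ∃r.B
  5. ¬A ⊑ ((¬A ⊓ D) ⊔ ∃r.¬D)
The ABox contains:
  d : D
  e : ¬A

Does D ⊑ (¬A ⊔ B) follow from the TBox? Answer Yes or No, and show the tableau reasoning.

Yes

1. D ⊑ (¬A ⊔ B)  ⇔  (D ⊓ (A ⊓ ¬B)) unsat w.r.t. T
   all branches close; clash {A, ¬A} at x₀
2. Hence D ⊑ (¬A ⊔ B): entailed.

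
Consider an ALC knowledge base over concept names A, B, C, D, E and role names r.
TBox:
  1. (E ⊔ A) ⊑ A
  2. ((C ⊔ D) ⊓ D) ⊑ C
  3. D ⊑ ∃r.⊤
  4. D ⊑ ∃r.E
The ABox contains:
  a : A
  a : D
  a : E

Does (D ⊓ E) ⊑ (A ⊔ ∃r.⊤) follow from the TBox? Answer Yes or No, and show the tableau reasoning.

Yes

1. (D ⊓ E) ⊑ (A ⊔ ∃r.⊤)  ⇔  ((D ⊓ E) ⊓ (¬A ⊓ ∀r.⊥)) unsat w.r.t. T
   all branches close; clash {A, ¬A} at x₀
2. Hence (D ⊓ E) ⊑ (A ⊔ ∃r.⊤): entailed.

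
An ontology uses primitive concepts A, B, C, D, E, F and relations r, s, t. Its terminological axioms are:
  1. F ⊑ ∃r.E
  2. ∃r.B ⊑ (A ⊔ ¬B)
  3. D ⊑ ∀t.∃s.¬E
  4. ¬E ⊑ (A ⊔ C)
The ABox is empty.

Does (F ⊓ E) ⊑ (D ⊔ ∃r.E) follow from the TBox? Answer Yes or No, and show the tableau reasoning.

Yes

1. (F ⊓ E) ⊑ (D ⊔ ∃r.E)  ⇔  ((F ⊓ E) ⊓ (¬D ⊓ ∀r.¬E)) unsat w.r.t. T
   all branches close; clash {E, ¬E} at an ∃-successor
2. Hence (F ⊓ E) ⊑ (D ⊔ ∃r.E): entailed.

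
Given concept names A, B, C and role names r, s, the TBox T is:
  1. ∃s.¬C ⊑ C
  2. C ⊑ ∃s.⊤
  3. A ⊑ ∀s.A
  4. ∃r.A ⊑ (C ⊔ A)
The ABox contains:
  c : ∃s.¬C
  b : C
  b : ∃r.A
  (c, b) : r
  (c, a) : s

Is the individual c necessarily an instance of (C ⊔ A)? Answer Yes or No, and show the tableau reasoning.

1. c : (C ⊔ A)?  L(c) = {∃s.¬C} ∪ {(¬C ⊓ ¬A)}
   clash {C, ¬C} at c — c ∈ (C ⊔ A)
2. Hence c : (C ⊔ A): entailed.

Yes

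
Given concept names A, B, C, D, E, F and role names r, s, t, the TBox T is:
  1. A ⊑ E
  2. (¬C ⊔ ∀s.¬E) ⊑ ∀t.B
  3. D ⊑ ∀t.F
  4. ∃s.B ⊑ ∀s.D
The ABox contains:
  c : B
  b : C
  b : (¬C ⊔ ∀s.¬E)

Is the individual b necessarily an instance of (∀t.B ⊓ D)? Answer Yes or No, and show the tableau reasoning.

1. b : (∀t.B ⊓ D)?  L(b) = {C, (¬C ⊔ ∀s.¬E)} ∪ {(∃t.¬B ⊔ ¬D)}
   apply at b: (¬C ⊔ ∀s.¬E)⊑∀t.B
   open: L(b) ⊇ {C, ¬A, ¬D, ∀s.¬B, ∀s.¬E, …} — b ∉ (∀t.B ⊓ D) possible
2. Hence b : (∀t.B ⊓ D): not entailed.

No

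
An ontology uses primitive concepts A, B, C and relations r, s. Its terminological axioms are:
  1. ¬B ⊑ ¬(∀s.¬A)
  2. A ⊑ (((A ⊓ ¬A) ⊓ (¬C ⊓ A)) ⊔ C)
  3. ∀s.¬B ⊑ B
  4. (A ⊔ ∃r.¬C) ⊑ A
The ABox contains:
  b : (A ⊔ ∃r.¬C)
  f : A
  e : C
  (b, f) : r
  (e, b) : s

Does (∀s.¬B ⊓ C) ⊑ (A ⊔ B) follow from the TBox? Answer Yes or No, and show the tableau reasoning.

1. (∀s.¬B ⊓ C) ⊑ (A ⊔ B)  ⇔  ((∀s.¬B ⊓ C) ⊓ (¬A ⊓ ¬B)) unsat w.r.t. T
   all branches close; clash {B, ¬B} at x₀
2. Hence (∀s.¬B ⊓ C) ⊑ (A ⊔ B): entailed.

Yes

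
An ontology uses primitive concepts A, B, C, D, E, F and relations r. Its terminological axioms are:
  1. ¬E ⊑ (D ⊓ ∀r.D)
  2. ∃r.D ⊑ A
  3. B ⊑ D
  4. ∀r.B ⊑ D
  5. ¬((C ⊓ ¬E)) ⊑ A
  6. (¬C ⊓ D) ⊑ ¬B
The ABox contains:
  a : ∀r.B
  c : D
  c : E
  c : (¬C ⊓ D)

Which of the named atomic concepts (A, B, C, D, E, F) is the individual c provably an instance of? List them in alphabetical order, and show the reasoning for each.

1. c : A?  L(c) = {D, E, (¬C ⊓ D)} ∪ {¬A}
   clash {A, ¬A} at c — c ∈ A
2. c : B?  L(c) = {D, E, (¬C ⊓ D)} ∪ {¬B}
   open: L(c) ⊇ {A, D, E, ¬B, ¬C} — c ∉ B possible
3. c : C?  L(c) = {D, E, (¬C ⊓ D)} ∪ {¬C}
   apply at c: (¬C ⊓ D)⊑¬B
   open: L(c) ⊇ {A, D, E, ¬B, ¬C} — c ∉ C possible
4. c : D?  L(c) = {D, E, (¬C ⊓ D)} ∪ {¬D}
   clash {D, ¬D} at c — c ∈ D
5. c : E?  L(c) = {D, E, (¬C ⊓ D)} ∪ {¬E}
   clash {E, ¬E} at c — c ∈ E
6. c : F?  L(c) = {D, E, (¬C ⊓ D)} ∪ {¬F}
   apply at c: (¬C ⊓ D)⊑¬B
   open: L(c) ⊇ {A, D, E, ¬B, ¬C, …} — c ∉ F possible
7. Entailed for c: {A, D, E}

{A, D, E}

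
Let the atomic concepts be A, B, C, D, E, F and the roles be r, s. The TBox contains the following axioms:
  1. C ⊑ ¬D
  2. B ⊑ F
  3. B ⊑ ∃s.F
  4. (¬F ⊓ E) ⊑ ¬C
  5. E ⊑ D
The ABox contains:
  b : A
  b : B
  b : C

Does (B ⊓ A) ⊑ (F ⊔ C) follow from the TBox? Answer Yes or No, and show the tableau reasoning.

1. (B ⊓ A) ⊑ (F ⊔ C)  ⇔  ((B ⊓ A) ⊓ (¬F ⊓ ¬C)) unsat w.r.t. T
   all branches close; clash {F, ¬F} at x₀
2. Hence (B ⊓ A) ⊑ (F ⊔ C): entailed.

Yes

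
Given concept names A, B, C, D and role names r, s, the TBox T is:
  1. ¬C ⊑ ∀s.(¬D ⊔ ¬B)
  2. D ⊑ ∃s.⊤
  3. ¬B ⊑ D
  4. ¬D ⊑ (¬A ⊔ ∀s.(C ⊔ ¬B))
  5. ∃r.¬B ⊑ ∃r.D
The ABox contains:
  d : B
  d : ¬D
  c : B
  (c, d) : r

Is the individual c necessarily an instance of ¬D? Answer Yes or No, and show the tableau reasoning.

No

1. c : ¬D?  L(c) = {B} ∪ {D}
   apply at c: D⊑∃s.⊤
   open: L(c) ⊇ {B, C, D, ∀r.B, ∃s.⊤} (+ ∃-successors) — c ∉ ¬D possible
2. Hence c : ¬D: not entailed.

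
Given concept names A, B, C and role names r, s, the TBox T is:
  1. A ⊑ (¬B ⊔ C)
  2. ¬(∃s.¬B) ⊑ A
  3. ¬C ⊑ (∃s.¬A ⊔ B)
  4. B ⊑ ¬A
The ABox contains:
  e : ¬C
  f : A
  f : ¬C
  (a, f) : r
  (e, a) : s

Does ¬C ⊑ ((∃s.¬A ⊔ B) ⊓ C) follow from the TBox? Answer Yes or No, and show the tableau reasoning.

1. ¬C ⊑ ((∃s.¬A ⊔ B) ⊓ C)  ⇔  (¬C ⊓ ((∀s.A ⊓ ¬B) ⊔ ¬C)) unsat w.r.t. T
   apply at x₀: ¬C⊑(∃s.¬A ⊔ B)
   open: L(x₀) ⊇ {¬A, ¬B, ¬C, ∃s.¬A, ∃s.¬B} (+ ∃-successors)
2. Hence ¬C ⊑ ((∃s.¬A ⊔ B) ⊓ C): not entailed.

No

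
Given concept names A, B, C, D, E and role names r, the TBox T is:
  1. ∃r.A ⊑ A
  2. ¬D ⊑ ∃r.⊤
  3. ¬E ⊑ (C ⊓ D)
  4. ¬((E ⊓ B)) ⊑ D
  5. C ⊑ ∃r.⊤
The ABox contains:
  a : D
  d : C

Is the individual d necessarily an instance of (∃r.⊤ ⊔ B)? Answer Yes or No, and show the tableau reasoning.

1. d : (∃r.⊤ ⊔ B)?  L(d) = {C} ∪ {(∀r.⊥ ⊓ ¬B)}
   clash ⊥ at an ∃-successor — d ∈ (∃r.⊤ ⊔ B)
2. Hence d : (∃r.⊤ ⊔ B): entailed.

Yes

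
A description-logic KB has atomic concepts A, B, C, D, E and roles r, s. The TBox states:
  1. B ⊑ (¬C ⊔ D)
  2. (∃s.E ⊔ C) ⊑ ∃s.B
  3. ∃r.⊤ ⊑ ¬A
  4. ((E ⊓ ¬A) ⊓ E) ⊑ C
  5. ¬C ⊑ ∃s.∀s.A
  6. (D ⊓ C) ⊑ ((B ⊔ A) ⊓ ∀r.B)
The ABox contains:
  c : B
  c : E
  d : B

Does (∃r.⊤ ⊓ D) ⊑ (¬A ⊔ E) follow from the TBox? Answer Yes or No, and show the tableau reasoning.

Yes

1. (∃r.⊤ ⊓ D) ⊑ (¬A ⊔ E)  ⇔  ((∃r.⊤ ⊓ D) ⊓ (A ⊓ ¬E)) unsat w.r.t. T
   all branches close; clash {A, ¬A} at x₀
2. Hence (∃r.⊤ ⊓ D) ⊑ (¬A ⊔ E): entailed.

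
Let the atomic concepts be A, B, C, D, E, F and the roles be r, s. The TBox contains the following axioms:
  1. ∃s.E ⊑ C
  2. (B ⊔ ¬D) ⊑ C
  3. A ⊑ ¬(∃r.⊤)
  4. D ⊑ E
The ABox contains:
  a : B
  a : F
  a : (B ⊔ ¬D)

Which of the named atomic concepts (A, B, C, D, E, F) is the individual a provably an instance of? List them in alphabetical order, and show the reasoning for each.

{B, C, F}

1. a : A?  L(a) = {B, F, (B ⊔ ¬D)} ∪ {¬A}
   apply at a: (B ⊔ ¬D)⊑C
   open: L(a) ⊇ {B, C, F, ¬A, ¬D} — a ∉ A possible
2. a : B?  L(a) = {B, F, (B ⊔ ¬D)} ∪ {¬B}
   clash {B, ¬B} at a — a ∈ B
3. a : C?  L(a) = {B, F, (B ⊔ ¬D)} ∪ {¬C}
   clash {C, ¬C} at a — a ∈ C
4. a : D?  L(a) = {B, F, (B ⊔ ¬D)} ∪ {¬D}
   apply at a: (B ⊔ ¬D)⊑C
   open: L(a) ⊇ {B, C, F, ¬A, ¬D} — a ∉ D possible
5. a : E?  L(a) = {B, F, (B ⊔ ¬D)} ∪ {¬E}
   apply at a: (B ⊔ ¬D)⊑C
   open: L(a) ⊇ {B, C, F, ¬A, ¬D, …} — a ∉ E possible
6. a : F?  L(a) = {B, F, (B ⊔ ¬D)} ∪ {¬F}
   clash {F, ¬F} at a — a ∈ F
7. Entailed for a: {B, C, F}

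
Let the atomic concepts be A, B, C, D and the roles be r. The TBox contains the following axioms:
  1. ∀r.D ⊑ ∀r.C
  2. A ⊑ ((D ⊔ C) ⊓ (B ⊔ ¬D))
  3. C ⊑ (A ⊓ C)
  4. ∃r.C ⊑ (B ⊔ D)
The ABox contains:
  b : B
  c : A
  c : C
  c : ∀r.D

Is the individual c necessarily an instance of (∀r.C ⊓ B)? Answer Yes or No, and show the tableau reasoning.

1. c : (∀r.C ⊓ B)?  L(c) = {A, C, ∀r.D} ∪ {(∃r.¬C ⊔ ¬B)}
   apply at c: ∀r.D⊑∀r.C; A⊑((D ⊔ C) ⊓ (B ⊔ ¬D)); C⊑(A ⊓ C)
   open: L(c) ⊇ {A, C, ¬B, ¬D, ∀r.C, …} — c ∉ (∀r.C ⊓ B) possible
2. Hence c : (∀r.C ⊓ B): not entailed.

No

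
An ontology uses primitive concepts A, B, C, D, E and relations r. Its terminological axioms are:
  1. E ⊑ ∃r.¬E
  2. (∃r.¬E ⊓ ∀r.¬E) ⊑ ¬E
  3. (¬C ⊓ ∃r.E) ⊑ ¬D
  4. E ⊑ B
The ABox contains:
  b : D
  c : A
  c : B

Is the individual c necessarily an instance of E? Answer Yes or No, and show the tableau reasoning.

No

1. c : E?  L(c) = {A, B} ∪ {¬E}
   open: L(c) ⊇ {A, B, C, ¬E} — c ∉ E possible
2. Hence c : E: not entailed.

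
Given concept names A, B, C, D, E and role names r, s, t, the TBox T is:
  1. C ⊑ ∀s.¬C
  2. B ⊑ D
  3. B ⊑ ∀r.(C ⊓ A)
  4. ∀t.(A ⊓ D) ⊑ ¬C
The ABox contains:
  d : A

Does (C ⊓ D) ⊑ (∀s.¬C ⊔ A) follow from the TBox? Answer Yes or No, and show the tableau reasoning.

1. (C ⊓ D) ⊑ (∀s.¬C ⊔ A)  ⇔  ((C ⊓ D) ⊓ (∃s.C ⊓ ¬A)) unsat w.r.t. T
   all branches close; clash {C, ¬C} at x₀
2. Hence (C ⊓ D) ⊑ (∀s.¬C ⊔ A): entailed.

Yes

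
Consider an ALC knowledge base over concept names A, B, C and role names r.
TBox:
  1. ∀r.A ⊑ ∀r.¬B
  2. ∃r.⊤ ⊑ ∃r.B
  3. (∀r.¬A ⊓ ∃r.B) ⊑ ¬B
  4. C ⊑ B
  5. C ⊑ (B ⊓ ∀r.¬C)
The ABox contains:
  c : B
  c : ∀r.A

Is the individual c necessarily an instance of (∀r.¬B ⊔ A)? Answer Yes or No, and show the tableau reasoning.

1. c : (∀r.¬B ⊔ A)?  L(c) = {B, ∀r.A} ∪ {(∃r.B ⊓ ¬A)}
   clash {B, ¬B} at c — c ∈ (∀r.¬B ⊔ A)
2. Hence c : (∀r.¬B ⊔ A): entailed.

Yes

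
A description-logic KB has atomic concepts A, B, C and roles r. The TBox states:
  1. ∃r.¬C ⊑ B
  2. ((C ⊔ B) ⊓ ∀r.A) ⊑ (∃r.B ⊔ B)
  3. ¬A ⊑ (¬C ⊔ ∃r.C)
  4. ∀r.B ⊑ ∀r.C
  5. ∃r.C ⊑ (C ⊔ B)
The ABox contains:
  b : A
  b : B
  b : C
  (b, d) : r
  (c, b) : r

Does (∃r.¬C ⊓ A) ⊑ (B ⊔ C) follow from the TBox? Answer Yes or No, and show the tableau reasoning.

1. (∃r.¬C ⊓ A) ⊑ (B ⊔ C)  ⇔  ((∃r.¬C ⊓ A) ⊓ (¬B ⊓ ¬C)) unsat w.r.t. T
   all branches close; clash {B, ¬B} at x₀
2. Hence (∃r.¬C ⊓ A) ⊑ (B ⊔ C): entailed.

Yes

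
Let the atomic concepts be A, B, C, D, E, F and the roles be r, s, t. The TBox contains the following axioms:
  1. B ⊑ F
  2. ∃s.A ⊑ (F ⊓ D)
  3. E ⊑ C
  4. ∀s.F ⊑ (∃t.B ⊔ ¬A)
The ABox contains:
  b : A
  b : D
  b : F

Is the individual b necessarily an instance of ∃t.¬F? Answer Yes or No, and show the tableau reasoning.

1. b : ∃t.¬F?  L(b) = {A, D, F} ∪ {∀t.F}
   open: L(b) ⊇ {A, D, F, ¬E, ∀s.¬A, …} (+ ∃-successors) — b ∉ ∃t.¬F possible
2. Hence b : ∃t.¬F: not entailed.

No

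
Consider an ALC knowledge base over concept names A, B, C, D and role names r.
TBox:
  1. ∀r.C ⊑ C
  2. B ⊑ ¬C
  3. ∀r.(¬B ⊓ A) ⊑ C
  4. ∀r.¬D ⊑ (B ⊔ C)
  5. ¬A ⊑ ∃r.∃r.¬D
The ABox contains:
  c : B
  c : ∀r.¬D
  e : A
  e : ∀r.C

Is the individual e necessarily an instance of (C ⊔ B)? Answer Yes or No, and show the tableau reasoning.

Yes

1. e : (C ⊔ B)?  L(e) = {A, ∀r.C} ∪ {(¬C ⊓ ¬B)}
   clash {C, ¬C} at e — e ∈ (C ⊔ B)
2. Hence e : (C ⊔ B): entailed.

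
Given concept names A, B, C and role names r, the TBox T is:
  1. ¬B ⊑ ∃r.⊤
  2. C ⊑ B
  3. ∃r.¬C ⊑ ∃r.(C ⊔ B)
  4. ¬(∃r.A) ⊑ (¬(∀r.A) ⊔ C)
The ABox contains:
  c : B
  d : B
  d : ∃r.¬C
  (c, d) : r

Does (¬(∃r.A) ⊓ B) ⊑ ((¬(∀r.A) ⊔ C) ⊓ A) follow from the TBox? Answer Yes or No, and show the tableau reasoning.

No

1. (¬(∃r.A) ⊓ B) ⊑ ((¬(∀r.A) ⊔ C) ⊓ A)  ⇔  ((∀r.¬A ⊓ B) ⊓ ((∀r.A ⊓ ¬C) ⊔ ¬A)) unsat w.r.t. T
   apply at x₀: ¬(∃r.A)⊑(¬(∀r.A) ⊔ C)
   open: L(x₀) ⊇ {B, ¬A, ∀r.C, ∀r.¬A, ∃r.¬A} (+ ∃-successors)
2. Hence (¬(∃r.A) ⊓ B) ⊑ ((¬(∀r.A) ⊔ C) ⊓ A): not entailed.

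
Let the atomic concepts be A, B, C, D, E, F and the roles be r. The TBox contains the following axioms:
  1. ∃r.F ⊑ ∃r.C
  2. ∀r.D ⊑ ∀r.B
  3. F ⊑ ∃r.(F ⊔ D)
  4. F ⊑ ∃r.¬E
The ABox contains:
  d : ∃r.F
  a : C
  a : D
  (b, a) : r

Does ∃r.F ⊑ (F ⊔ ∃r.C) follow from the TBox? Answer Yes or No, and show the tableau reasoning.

Yes

1. ∃r.F ⊑ (F ⊔ ∃r.C)  ⇔  (∃r.F ⊓ (¬F ⊓ ∀r.¬C)) unsat w.r.t. T
   all branches close; clash {C, ¬C} at an ∃-successor
2. Hence ∃r.F ⊑ (F ⊔ ∃r.C): entailed.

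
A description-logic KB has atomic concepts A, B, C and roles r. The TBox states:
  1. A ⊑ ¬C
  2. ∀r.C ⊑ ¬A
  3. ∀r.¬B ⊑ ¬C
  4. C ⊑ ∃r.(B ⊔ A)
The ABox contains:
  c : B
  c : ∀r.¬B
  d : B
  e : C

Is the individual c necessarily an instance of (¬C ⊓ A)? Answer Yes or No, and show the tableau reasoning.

No

1. c : (¬C ⊓ A)?  L(c) = {B, ∀r.¬B} ∪ {(C ⊔ ¬A)}
   apply at c: ∀r.¬B⊑¬C
   open: L(c) ⊇ {B, ¬A, ¬C, ∀r.¬B} — c ∉ (¬C ⊓ A) possible
2. Hence c : (¬C ⊓ A): not entailed.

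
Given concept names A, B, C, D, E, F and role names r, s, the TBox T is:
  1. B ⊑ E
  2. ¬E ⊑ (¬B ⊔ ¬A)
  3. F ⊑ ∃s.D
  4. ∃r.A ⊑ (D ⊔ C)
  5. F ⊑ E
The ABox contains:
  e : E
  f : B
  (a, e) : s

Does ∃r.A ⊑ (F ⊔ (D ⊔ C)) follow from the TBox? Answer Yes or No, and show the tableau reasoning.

1. ∃r.A ⊑ (F ⊔ (D ⊔ C))  ⇔  (∃r.A ⊓ (¬F ⊓ (¬D ⊓ ¬C))) unsat w.r.t. T
   all branches close; clash {C, ¬C} at x₀
2. Hence ∃r.A ⊑ (F ⊔ (D ⊔ C)): entailed.

Yes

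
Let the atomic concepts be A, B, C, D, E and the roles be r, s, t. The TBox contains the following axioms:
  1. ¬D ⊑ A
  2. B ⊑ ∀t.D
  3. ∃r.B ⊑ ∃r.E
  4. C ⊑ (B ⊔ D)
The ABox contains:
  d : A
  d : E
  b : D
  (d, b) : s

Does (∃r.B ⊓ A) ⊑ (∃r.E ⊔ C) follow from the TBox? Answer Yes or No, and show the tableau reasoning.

Yes

1. (∃r.B ⊓ A) ⊑ (∃r.E ⊔ C)  ⇔  ((∃r.B ⊓ A) ⊓ (∀r.¬E ⊓ ¬C)) unsat w.r.t. T
   all branches close; clash {E, ¬E} at an ∃-successor
2. Hence (∃r.B ⊓ A) ⊑ (∃r.E ⊔ C): entailed.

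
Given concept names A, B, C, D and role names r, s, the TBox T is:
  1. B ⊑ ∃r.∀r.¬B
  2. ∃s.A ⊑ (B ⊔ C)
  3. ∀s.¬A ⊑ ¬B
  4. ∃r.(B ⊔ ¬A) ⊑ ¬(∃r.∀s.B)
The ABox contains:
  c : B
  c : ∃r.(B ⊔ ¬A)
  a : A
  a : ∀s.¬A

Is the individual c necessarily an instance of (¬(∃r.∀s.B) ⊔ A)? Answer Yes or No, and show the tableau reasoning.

1. c : (¬(∃r.∀s.B) ⊔ A)?  L(c) = {B, ∃r.(B ⊔ ¬A)} ∪ {(∃r.∀s.B ⊓ ¬A)}
   clash {B, ¬B} at c — c ∈ (¬(∃r.∀s.B) ⊔ A)
2. Hence c : (¬(∃r.∀s.B) ⊔ A): entailed.

Yes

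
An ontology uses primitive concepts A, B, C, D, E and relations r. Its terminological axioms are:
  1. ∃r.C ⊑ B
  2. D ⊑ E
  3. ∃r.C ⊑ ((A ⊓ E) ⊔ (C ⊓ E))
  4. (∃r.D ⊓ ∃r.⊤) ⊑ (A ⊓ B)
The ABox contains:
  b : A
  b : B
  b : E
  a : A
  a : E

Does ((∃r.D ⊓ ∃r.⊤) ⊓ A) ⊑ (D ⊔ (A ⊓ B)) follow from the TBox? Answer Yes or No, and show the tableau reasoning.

Yes

1. ((∃r.D ⊓ ∃r.⊤) ⊓ A) ⊑ (D ⊔ (A ⊓ B))  ⇔  (((∃r.D ⊓ ∃r.⊤) ⊓ A) ⊓ (¬D ⊓ (¬A ⊔ ¬B))) unsat w.r.t. T
   all branches close; clash {B, ¬B} at x₀
2. Hence ((∃r.D ⊓ ∃r.⊤) ⊓ A) ⊑ (D ⊔ (A ⊓ B)): entailed.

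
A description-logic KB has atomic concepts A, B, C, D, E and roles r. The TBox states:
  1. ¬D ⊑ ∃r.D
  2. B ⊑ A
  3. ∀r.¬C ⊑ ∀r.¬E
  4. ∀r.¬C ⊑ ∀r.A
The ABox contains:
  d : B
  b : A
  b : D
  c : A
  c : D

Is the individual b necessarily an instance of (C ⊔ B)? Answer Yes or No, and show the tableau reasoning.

1. b : (C ⊔ B)?  L(b) = {A, D} ∪ {(¬C ⊓ ¬B)}
   open: L(b) ⊇ {A, D, ¬B, ¬C, ∃r.C} (+ ∃-successors) — b ∉ (C ⊔ B) possible
2. Hence b : (C ⊔ B): not entailed.

No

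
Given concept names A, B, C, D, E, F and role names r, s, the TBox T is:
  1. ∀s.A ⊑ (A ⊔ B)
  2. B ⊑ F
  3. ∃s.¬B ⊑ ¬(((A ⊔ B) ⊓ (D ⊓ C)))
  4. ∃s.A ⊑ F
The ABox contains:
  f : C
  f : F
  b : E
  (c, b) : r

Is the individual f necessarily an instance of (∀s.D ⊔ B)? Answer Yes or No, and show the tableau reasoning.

No

1. f : (∀s.D ⊔ B)?  L(f) = {C, F} ∪ {(∃s.¬D ⊓ ¬B)}
   open: L(f) ⊇ {C, F, ¬B, ∀s.B, ∃s.¬A, …} (+ ∃-successors) — f ∉ (∀s.D ⊔ B) possible
2. Hence f : (∀s.D ⊔ B): not entailed.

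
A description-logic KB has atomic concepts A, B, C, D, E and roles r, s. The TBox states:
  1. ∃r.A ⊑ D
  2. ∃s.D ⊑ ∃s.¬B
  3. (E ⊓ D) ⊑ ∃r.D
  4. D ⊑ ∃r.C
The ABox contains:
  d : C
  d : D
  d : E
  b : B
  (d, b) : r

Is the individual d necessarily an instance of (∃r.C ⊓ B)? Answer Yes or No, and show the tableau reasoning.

No

1. d : (∃r.C ⊓ B)?  L(d) = {C, D, E} ∪ {(∀r.¬C ⊔ ¬B)}
   apply at d: D⊑∃r.C
   open: L(d) ⊇ {C, D, E, ¬B, ∀s.¬D, …} (+ ∃-successors) — d ∉ (∃r.C ⊓ B) possible
2. Hence d : (∃r.C ⊓ B): not entailed.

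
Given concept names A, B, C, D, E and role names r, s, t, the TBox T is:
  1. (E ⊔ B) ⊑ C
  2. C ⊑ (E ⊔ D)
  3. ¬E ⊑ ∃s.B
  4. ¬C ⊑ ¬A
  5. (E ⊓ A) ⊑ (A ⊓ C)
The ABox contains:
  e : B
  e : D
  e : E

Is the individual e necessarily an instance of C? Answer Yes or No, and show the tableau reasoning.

Yes

1. e : C?  L(e) = {B, D, E} ∪ {¬C}
   clash {C, ¬C} at e — e ∈ C
2. Hence e : C: entailed.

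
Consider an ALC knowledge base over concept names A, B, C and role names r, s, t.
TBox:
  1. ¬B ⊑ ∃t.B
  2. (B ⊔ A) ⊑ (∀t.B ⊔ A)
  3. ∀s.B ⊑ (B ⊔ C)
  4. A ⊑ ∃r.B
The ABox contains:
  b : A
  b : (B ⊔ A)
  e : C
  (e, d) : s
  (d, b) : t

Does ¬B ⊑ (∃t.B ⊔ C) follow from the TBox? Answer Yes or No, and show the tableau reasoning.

Yes

1. ¬B ⊑ (∃t.B ⊔ C)  ⇔  (¬B ⊓ (∀t.¬B ⊓ ¬C)) unsat w.r.t. T
   all branches close; clash {C, ¬C} at x₀
2. Hence ¬B ⊑ (∃t.B ⊔ C): entailed.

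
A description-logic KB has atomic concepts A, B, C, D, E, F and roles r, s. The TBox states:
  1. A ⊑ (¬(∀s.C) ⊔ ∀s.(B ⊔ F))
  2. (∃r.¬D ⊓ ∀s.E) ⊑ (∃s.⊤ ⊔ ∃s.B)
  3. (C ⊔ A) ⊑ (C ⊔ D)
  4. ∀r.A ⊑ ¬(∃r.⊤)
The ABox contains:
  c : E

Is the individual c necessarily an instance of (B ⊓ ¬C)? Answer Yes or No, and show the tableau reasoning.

No

1. c : (B ⊓ ¬C)?  L(c) = {E} ∪ {(¬B ⊔ C)}
   open: L(c) ⊇ {E, ¬A, ¬B, ¬C, ∀r.D, …} (+ ∃-successors) — c ∉ (B ⊓ ¬C) possible
2. Hence c : (B ⊓ ¬C): not entailed.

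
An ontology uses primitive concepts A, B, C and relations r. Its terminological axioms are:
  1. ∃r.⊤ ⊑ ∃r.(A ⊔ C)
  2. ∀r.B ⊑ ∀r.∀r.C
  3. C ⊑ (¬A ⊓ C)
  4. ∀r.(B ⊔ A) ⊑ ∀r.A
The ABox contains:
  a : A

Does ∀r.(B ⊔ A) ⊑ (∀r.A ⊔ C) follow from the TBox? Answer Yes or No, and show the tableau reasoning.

1. ∀r.(B ⊔ A) ⊑ (∀r.A ⊔ C)  ⇔  (∀r.(B ⊔ A) ⊓ (∃r.¬A ⊓ ¬C)) unsat w.r.t. T
   all branches close; clash {A, ¬A} at an ∃-successor
2. Hence ∀r.(B ⊔ A) ⊑ (∀r.A ⊔ C): entailed.

Yes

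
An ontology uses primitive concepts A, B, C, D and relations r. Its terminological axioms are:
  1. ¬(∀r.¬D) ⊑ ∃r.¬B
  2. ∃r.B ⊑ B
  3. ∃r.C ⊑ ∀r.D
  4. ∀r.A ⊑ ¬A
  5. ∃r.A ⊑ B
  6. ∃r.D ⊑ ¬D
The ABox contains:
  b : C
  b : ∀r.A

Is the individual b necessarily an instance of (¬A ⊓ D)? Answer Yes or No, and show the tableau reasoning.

No

1. b : (¬A ⊓ D)?  L(b) = {C, ∀r.A} ∪ {(A ⊔ ¬D)}
   apply at b: ∀r.A⊑¬A
   open: L(b) ⊇ {C, ¬A, ¬D, ∀r.A, ∀r.¬A, …} — b ∉ (¬A ⊓ D) possible
2. Hence b : (¬A ⊓ D): not entailed.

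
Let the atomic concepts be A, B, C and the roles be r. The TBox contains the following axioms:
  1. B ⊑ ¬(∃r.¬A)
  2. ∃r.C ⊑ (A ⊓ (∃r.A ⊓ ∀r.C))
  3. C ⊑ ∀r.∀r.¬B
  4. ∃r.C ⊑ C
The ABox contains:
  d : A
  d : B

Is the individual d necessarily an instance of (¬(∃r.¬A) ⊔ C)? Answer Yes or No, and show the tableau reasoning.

1. d : (¬(∃r.¬A) ⊔ C)?  L(d) = {A, B} ∪ {(∃r.¬A ⊓ ¬C)}
   clash {C, ¬C} at d — d ∈ (¬(∃r.¬A) ⊔ C)
2. Hence d : (¬(∃r.¬A) ⊔ C): entailed.

Yes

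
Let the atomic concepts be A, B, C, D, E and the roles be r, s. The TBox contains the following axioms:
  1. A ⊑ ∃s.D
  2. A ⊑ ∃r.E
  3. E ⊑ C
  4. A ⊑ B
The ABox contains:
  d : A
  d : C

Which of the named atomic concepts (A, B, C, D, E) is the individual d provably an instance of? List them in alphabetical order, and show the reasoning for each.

{A, B, C}

1. d : A?  L(d) = {A, C} ∪ {¬A}
   clash {A, ¬A} at d — d ∈ A
2. d : B?  L(d) = {A, C} ∪ {¬B}
   clash {B, ¬B} at d — d ∈ B
3. d : C?  L(d) = {A, C} ∪ {¬C}
   clash {C, ¬C} at d — d ∈ C
4. d : D?  L(d) = {A, C} ∪ {¬D}
   apply at d: A⊑∃s.D; A⊑∃r.E; A⊑B
   open: L(d) ⊇ {A, B, C, ¬D, ∃r.E, …} (+ ∃-successors) — d ∉ D possible
5. d : E?  L(d) = {A, C} ∪ {¬E}
   apply at d: A⊑∃s.D; A⊑∃r.E; A⊑B
   open: L(d) ⊇ {A, B, C, ¬E, ∃r.E, …} (+ ∃-successors) — d ∉ E possible
6. Entailed for d: {A, B, C}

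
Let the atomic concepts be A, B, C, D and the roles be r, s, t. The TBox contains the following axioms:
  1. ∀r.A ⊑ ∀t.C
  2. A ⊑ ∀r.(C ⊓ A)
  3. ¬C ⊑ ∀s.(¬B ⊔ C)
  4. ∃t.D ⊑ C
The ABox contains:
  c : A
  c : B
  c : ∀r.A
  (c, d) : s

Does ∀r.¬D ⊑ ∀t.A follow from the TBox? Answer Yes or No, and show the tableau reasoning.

No

1. ∀r.¬D ⊑ ∀t.A  ⇔  (∀r.¬D ⊓ ∃t.¬A) unsat w.r.t. T
   open: L(x₀) ⊇ {C, ¬A, ∀r.¬D, ∀t.¬D, ∃r.¬A, …} (+ ∃-successors)
2. Hence ∀r.¬D ⊑ ∀t.A: not entailed.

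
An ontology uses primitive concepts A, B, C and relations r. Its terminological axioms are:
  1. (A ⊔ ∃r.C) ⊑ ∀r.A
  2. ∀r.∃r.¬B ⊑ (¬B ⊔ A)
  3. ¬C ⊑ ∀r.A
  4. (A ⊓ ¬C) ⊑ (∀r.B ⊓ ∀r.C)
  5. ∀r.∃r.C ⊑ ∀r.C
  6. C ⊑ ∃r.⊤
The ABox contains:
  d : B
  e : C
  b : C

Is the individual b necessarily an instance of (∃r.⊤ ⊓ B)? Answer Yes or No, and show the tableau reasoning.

1. b : (∃r.⊤ ⊓ B)?  L(b) = {C} ∪ {(∀r.⊥ ⊔ ¬B)}
   apply at b: C⊑∃r.⊤
   open: L(b) ⊇ {C, ¬A, ¬B, ∀r.¬C, ∃r.∀r.B, …} (+ ∃-successors) — b ∉ (∃r.⊤ ⊓ B) possible
2. Hence b : (∃r.⊤ ⊓ B): not entailed.

No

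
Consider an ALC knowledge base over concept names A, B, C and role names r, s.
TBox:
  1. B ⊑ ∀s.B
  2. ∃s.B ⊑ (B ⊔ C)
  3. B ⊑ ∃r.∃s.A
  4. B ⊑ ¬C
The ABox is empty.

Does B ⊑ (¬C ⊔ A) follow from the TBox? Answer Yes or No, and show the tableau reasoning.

1. B ⊑ (¬C ⊔ A)  ⇔  (B ⊓ (C ⊓ ¬A)) unsat w.r.t. T
   all branches close; clash {C, ¬C} at x₀
2. Hence B ⊑ (¬C ⊔ A): entailed.

Yes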